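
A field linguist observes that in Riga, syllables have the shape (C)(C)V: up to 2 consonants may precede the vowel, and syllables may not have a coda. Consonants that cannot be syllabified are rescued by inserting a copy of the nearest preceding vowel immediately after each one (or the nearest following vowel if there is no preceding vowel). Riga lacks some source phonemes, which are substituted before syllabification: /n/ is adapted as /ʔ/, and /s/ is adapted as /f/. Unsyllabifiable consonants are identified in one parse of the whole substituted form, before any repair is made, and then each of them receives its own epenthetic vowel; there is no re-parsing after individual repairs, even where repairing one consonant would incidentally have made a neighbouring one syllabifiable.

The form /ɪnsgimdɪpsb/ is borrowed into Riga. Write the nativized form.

ɪʔɪfgimdɪpɪfɪbɪ

Substitution: /n/ → /ʔ/, /s/ → /f/, giving /ɪʔfgimdɪpfb/.
Under (C)(C)V, the unsyllabifiable consonants are /ʔ/, /p/, /f/, /b/ (no codas are permitted; onsets may contain at most 2 consonants).
Each unlicensed consonant becomes the onset of a new syllable: /ʔ/ → /ʔɪ/, /p/ → /pɪ/, /f/ → /fɪ/, /b/ → /bɪ/.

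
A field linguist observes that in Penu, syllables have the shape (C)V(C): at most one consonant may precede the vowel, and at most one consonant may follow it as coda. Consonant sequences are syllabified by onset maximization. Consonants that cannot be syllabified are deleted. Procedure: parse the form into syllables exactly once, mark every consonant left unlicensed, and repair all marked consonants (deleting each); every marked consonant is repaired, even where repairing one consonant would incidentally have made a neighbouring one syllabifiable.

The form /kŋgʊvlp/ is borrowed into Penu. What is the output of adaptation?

gʊv

Syllabifying with onset maximization leaves /k/, /ŋ/, /l/, /p/ stranded (at most one coda consonant is licensed; onsets are limited to one consonant).
Deletion applies to /k/, /ŋ/, /l/, /p/.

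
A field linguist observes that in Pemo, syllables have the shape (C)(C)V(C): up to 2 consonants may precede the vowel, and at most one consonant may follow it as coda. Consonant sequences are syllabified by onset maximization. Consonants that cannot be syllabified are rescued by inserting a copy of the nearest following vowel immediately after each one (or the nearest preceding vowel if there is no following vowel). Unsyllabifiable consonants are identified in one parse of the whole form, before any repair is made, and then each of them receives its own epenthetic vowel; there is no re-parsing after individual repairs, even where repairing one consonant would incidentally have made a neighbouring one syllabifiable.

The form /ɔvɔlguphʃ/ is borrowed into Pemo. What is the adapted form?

Under (C)(C)V(C), the unsyllabifiable consonants are /h/, /ʃ/ (at most one coda consonant is licensed; onsets may contain at most 2 consonants).
Each unlicensed consonant becomes the onset of a new syllable: /h/ → /hu/, /ʃ/ → /ʃu/.

ɔvɔlguphuʃu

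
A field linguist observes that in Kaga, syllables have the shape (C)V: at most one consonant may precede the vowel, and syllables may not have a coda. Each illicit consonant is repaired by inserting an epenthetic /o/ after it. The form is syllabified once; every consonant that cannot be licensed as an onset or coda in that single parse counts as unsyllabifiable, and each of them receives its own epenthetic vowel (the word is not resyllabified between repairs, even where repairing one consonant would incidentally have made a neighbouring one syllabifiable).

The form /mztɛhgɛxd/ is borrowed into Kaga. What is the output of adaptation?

mozotɛhogɛxodo

Under (C)V, the unsyllabifiable consonants are /m/, /z/, /h/, /x/, /d/ (no codas are permitted; onsets are limited to one consonant).
Inserting the epenthetic vowel yields /m/ → /mo/, /z/ → /zo/, /h/ → /ho/, /x/ → /xo/, /d/ → /do/.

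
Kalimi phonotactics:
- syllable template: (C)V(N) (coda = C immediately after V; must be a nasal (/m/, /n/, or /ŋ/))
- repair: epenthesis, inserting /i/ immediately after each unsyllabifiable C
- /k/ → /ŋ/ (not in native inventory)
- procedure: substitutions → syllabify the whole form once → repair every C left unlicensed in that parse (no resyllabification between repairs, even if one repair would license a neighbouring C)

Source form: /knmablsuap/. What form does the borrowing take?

Substitution: /k/ → /ŋ/, giving /ŋnmablsuap/.
The consonants /ŋ/, /n/, /b/, /l/, /p/ cannot be parsed into a legal (C)V(N) syllable (only a nasal (/m/, /n/, or /ŋ/) is licensed in coda position; onsets are limited to one consonant).
Each unlicensed consonant becomes the onset of a new syllable: /ŋ/ → /ŋi/, /n/ → /ni/, /b/ → /bi/, /l/ → /li/, /p/ → /pi/.

ŋinimabilisuapi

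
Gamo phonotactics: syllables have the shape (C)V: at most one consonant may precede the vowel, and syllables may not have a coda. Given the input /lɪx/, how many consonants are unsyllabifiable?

The consonants /x/ cannot be parsed into a legal (C)V syllable (no codas are permitted; onsets are limited to one consonant).

1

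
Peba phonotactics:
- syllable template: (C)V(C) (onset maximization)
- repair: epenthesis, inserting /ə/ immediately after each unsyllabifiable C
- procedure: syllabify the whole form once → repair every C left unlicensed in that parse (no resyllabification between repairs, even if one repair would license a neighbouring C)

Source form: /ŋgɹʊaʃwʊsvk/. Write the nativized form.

ŋəgəɹʊaʃwʊsvəkə

The consonants /ŋ/, /g/, /v/, /k/ cannot be parsed into a legal (C)V(C) syllable (at most one coda consonant is licensed; onsets are limited to one consonant).
Epenthesis after each stranded consonant: /ŋ/ → /ŋə/, /g/ → /gə/, /v/ → /və/, /k/ → /kə/.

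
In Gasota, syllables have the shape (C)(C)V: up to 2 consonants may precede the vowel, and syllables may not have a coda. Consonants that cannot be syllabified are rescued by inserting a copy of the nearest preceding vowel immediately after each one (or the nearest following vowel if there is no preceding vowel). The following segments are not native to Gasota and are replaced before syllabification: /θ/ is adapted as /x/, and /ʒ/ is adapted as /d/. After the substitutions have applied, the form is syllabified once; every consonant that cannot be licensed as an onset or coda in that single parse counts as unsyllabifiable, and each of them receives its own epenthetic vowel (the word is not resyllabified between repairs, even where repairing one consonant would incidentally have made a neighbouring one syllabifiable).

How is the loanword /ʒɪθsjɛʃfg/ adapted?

dɪxɪsjɛʃɛfɛgɛ

Substitution: /ʒ/ → /d/, /θ/ → /x/, giving /dɪxsjɛʃfg/.
Syllabifying with onset maximization leaves /x/, /ʃ/, /f/, /g/ stranded (no codas are permitted; onsets may contain at most 2 consonants).
Each unlicensed consonant becomes the onset of a new syllable: /x/ → /xɪ/, /ʃ/ → /ʃɛ/, /f/ → /fɛ/, /g/ → /gɛ/.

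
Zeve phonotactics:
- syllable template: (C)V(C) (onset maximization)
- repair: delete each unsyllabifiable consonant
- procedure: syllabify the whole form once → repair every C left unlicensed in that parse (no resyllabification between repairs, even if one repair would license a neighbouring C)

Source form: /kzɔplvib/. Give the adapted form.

zɔpvib

Under (C)V(C), the unsyllabifiable consonants are /k/, /l/ (at most one coda consonant is licensed; onsets are limited to one consonant).
Each unlicensed consonant is deleted: /k/, /l/.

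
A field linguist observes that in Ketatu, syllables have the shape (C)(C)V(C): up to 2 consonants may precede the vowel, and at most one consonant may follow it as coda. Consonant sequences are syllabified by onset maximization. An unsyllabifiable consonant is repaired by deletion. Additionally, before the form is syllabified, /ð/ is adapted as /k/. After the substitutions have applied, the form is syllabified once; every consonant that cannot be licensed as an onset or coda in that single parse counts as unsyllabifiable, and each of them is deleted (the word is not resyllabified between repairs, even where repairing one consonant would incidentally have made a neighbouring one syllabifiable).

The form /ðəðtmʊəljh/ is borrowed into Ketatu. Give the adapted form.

kəktmʊəl

Substitution: /ð/ → /k/, giving /kəktmʊəljh/.
The consonants /j/, /h/ cannot be parsed into a legal (C)(C)V(C) syllable (at most one coda consonant is licensed; onsets may contain at most 2 consonants).
Deleting the stranded consonants removes /j/, /h/.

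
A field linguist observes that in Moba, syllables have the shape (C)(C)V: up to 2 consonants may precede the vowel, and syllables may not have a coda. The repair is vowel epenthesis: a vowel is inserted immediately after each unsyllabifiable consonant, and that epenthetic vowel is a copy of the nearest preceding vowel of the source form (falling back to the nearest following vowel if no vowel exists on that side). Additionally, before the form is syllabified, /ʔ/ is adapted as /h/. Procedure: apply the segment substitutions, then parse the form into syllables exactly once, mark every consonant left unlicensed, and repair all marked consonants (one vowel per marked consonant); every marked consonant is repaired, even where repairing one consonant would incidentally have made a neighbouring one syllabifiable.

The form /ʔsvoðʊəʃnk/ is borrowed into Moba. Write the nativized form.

Substitution: /ʔ/ → /h/, giving /hsvoðʊəʃnk/.
Syllabifying with onset maximization leaves /h/, /ʃ/, /n/, /k/ stranded (no codas are permitted; onsets may contain at most 2 consonants).
Epenthesis after each stranded consonant: /h/ → /ho/, /ʃ/ → /ʃə/, /n/ → /nə/, /k/ → /kə/.

hosvoðʊəʃənəkə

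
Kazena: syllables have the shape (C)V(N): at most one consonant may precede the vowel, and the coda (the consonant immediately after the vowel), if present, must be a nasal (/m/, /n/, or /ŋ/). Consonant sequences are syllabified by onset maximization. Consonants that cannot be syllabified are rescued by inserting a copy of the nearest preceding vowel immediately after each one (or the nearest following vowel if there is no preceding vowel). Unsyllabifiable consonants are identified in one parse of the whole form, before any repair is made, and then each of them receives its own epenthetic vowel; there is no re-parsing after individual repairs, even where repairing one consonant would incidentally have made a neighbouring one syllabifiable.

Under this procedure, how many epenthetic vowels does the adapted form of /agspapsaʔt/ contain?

The unsyllabifiable consonants are /g/, /s/, /p/, /ʔ/, /t/; each receives one epenthetic vowel.

5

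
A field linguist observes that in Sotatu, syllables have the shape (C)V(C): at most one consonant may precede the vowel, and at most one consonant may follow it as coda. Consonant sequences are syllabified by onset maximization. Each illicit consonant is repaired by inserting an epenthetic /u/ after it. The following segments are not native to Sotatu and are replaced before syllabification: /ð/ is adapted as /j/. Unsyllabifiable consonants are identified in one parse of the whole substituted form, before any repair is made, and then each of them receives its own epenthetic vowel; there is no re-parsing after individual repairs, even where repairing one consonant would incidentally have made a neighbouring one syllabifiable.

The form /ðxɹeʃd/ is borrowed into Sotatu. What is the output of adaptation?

juxuɹeʃdu

Substitution: /ð/ → /j/, giving /jxɹeʃd/.
Under (C)V(C), the unsyllabifiable consonants are /j/, /x/, /d/ (at most one coda consonant is licensed; onsets are limited to one consonant).
Epenthesis after each stranded consonant: /j/ → /ju/, /x/ → /xu/, /d/ → /du/.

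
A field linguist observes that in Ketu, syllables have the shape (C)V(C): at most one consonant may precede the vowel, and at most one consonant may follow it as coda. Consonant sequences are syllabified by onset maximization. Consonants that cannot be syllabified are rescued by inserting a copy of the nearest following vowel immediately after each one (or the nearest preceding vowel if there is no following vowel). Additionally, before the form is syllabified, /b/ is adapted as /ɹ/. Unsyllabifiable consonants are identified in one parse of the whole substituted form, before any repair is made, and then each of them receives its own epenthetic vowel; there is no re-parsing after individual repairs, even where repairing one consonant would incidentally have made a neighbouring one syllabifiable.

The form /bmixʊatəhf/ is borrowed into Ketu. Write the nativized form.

ɹimixʊatəhfə

Substitution: /b/ → /ɹ/, giving /ɹmixʊatəhf/.
The consonants /ɹ/, /f/ cannot be parsed into a legal (C)V(C) syllable (at most one coda consonant is licensed; onsets are limited to one consonant).
Inserting the epenthetic vowel yields /ɹ/ → /ɹi/, /f/ → /fə/.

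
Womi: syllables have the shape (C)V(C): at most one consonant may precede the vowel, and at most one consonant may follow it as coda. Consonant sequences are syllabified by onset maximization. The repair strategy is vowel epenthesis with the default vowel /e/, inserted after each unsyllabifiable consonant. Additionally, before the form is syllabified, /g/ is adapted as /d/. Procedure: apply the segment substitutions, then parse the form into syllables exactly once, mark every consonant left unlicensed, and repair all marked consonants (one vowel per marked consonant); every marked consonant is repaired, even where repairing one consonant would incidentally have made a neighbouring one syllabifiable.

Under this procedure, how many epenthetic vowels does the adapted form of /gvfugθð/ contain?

4

After substitution the input is /dvfudθð/.
The unsyllabifiable consonants are /d/, /v/, /θ/, /ð/; each receives one epenthetic vowel.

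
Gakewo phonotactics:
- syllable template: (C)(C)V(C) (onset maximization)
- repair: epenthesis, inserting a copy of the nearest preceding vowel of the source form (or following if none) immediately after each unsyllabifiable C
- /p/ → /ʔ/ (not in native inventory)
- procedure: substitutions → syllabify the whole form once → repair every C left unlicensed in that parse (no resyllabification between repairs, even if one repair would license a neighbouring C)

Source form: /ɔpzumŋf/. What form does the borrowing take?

ɔʔzumŋufu

Substitution: /p/ → /ʔ/, giving /ɔʔzumŋf/.
Under (C)(C)V(C), the unsyllabifiable consonants are /ŋ/, /f/ (at most one coda consonant is licensed; onsets may contain at most 2 consonants).
Each unlicensed consonant becomes the onset of a new syllable: /ŋ/ → /ŋu/, /f/ → /fu/.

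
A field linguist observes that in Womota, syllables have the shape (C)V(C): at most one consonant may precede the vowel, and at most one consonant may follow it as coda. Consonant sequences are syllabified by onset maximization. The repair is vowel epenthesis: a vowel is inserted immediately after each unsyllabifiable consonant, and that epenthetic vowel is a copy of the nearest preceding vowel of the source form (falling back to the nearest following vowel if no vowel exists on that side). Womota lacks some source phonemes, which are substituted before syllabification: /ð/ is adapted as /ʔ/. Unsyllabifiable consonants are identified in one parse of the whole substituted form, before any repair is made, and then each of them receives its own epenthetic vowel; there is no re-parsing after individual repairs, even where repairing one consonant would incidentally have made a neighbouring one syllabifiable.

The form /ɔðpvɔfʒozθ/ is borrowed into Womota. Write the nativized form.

ɔʔpɔvɔfʒozθo

Substitution: /ð/ → /ʔ/, giving /ɔʔpvɔfʒozθ/.
Under (C)V(C), the unsyllabifiable consonants are /p/, /θ/ (at most one coda consonant is licensed; onsets are limited to one consonant).
Each unlicensed consonant becomes the onset of a new syllable: /p/ → /pɔ/, /θ/ → /θo/.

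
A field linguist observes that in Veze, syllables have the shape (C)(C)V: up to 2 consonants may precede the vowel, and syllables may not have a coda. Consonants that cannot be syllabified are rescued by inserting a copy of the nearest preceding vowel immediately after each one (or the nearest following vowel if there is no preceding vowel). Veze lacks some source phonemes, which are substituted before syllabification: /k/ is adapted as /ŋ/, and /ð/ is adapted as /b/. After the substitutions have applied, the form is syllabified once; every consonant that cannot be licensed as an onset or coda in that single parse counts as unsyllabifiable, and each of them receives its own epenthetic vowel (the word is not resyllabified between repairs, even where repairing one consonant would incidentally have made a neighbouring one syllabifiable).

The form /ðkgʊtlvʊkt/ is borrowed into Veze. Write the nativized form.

Substitution: /ð/ → /b/, /k/ → /ŋ/, giving /bŋgʊtlvʊŋt/.
Under (C)(C)V, the unsyllabifiable consonants are /b/, /t/, /ŋ/, /t/ (no codas are permitted; onsets may contain at most 2 consonants).
Inserting the epenthetic vowel yields /b/ → /bʊ/, /t/ → /tʊ/, /ŋ/ → /ŋʊ/, /t/ → /tʊ/.

bʊŋgʊtʊlvʊŋʊtʊ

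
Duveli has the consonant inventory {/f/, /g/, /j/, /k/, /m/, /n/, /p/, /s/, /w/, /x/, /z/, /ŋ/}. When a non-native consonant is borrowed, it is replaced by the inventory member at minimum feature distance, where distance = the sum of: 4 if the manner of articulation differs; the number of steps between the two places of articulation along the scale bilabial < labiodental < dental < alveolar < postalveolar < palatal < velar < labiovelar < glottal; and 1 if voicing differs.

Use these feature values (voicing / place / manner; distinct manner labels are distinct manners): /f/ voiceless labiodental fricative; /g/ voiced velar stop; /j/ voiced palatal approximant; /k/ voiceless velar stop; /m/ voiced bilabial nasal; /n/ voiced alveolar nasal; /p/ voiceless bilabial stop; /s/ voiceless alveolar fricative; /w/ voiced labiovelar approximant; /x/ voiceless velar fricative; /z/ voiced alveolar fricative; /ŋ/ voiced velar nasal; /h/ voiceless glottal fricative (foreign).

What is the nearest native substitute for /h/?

x

/x/ is closest: same manner (fricative), place distance 2 (glottal→velar), same voicing; total 2. Next closest is /s/ at distance 5.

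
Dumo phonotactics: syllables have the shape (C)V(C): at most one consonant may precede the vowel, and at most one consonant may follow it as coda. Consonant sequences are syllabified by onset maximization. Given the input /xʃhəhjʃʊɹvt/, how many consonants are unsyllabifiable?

5

Syllabifying with onset maximization leaves /x/, /ʃ/, /j/, /v/, /t/ stranded (at most one coda consonant is licensed; onsets are limited to one consonant).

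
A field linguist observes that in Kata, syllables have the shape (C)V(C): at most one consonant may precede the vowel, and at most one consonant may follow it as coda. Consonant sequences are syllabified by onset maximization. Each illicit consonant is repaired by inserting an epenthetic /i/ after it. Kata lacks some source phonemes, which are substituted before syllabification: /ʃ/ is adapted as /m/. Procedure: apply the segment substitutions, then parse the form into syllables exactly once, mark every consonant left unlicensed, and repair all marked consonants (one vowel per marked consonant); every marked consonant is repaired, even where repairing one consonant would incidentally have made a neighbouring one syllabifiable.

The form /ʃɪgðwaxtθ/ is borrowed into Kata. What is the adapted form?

Substitution: /ʃ/ → /m/, giving /mɪgðwaxtθ/.
The consonants /ð/, /t/, /θ/ cannot be parsed into a legal (C)V(C) syllable (at most one coda consonant is licensed; onsets are limited to one consonant).
Epenthesis after each stranded consonant: /ð/ → /ði/, /t/ → /ti/, /θ/ → /θi/.

mɪgðiwaxtiθi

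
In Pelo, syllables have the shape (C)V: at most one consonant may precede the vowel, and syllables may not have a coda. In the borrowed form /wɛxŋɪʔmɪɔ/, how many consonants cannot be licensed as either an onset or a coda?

2

The consonants /x/, /ʔ/ cannot be parsed into a legal (C)V syllable (no codas are permitted; onsets are limited to one consonant).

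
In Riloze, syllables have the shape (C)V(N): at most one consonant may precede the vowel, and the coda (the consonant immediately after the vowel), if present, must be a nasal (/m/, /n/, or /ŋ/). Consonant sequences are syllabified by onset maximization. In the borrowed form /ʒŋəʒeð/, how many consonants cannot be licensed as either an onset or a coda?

2

Syllabifying with onset maximization leaves /ʒ/, /ð/ stranded (only a nasal (/m/, /n/, or /ŋ/) is licensed in coda position; onsets are limited to one consonant).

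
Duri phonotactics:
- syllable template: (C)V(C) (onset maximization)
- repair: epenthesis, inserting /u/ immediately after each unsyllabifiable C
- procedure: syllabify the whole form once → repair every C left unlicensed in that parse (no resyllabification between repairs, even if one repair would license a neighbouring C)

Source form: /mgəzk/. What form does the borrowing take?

mugəzku

The consonants /m/, /k/ cannot be parsed into a legal (C)V(C) syllable (at most one coda consonant is licensed; onsets are limited to one consonant).
Each unlicensed consonant becomes the onset of a new syllable: /m/ → /mu/, /k/ → /ku/.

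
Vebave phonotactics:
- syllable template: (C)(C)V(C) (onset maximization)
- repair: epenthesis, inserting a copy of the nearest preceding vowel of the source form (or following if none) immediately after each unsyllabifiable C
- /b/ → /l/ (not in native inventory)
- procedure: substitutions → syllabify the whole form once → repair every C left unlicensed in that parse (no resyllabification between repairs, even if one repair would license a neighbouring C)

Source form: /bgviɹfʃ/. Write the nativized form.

ligviɹfiʃi

Substitution: /b/ → /l/, giving /lgviɹfʃ/.
Under (C)(C)V(C), the unsyllabifiable consonants are /l/, /f/, /ʃ/ (at most one coda consonant is licensed; onsets may contain at most 2 consonants).
Inserting the epenthetic vowel yields /l/ → /li/, /f/ → /fi/, /ʃ/ → /ʃi/.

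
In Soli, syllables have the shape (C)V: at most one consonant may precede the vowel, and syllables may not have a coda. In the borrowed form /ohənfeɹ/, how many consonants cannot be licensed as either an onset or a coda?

2

Syllabifying with onset maximization leaves /n/, /ɹ/ stranded (no codas are permitted; onsets are limited to one consonant).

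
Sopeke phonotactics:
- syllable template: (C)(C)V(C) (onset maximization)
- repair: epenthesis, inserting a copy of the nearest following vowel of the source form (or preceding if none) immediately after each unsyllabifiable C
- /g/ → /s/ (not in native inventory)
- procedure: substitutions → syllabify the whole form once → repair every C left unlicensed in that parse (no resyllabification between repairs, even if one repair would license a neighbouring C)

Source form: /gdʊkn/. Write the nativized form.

sdʊknʊ

Substitution: /g/ → /s/, giving /sdʊkn/.
Syllabifying with onset maximization leaves /n/ stranded (at most one coda consonant is licensed; onsets may contain at most 2 consonants).
Inserting the epenthetic vowel yields /n/ → /nʊ/.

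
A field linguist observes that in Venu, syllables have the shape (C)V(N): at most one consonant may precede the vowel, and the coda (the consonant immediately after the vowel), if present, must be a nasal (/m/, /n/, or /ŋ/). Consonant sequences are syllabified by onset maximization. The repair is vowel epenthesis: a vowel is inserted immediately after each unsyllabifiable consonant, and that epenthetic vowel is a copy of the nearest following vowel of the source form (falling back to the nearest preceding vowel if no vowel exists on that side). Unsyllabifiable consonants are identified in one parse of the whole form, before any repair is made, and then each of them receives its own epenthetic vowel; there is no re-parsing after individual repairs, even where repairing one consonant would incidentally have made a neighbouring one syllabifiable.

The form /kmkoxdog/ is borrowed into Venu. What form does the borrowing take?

Under (C)V(N), the unsyllabifiable consonants are /k/, /m/, /x/, /g/ (only a nasal (/m/, /n/, or /ŋ/) is licensed in coda position; onsets are limited to one consonant).
Each unlicensed consonant becomes the onset of a new syllable: /k/ → /ko/, /m/ → /mo/, /x/ → /xo/, /g/ → /go/.

komokoxodogo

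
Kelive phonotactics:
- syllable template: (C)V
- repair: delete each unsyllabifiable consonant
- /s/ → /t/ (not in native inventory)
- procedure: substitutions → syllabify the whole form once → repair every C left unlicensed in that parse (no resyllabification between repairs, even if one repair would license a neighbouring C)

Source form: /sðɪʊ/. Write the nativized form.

Substitution: /s/ → /t/, giving /tðɪʊ/.
Under (C)V, the unsyllabifiable consonants are /t/ (no codas are permitted; onsets are limited to one consonant).
Each unlicensed consonant is deleted: /t/.

ðɪʊ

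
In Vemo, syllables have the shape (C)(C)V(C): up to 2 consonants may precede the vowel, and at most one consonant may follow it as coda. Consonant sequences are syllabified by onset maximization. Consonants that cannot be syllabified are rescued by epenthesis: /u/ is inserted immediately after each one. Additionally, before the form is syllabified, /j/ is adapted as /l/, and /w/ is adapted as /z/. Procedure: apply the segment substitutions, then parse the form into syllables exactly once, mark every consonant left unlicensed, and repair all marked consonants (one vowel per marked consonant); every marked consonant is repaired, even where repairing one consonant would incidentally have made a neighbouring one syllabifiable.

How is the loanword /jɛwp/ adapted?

lɛzpu

Substitution: /j/ → /l/, /w/ → /z/, giving /lɛzp/.
Syllabifying with onset maximization leaves /p/ stranded (at most one coda consonant is licensed; onsets may contain at most 2 consonants).
Epenthesis after each stranded consonant: /p/ → /pu/.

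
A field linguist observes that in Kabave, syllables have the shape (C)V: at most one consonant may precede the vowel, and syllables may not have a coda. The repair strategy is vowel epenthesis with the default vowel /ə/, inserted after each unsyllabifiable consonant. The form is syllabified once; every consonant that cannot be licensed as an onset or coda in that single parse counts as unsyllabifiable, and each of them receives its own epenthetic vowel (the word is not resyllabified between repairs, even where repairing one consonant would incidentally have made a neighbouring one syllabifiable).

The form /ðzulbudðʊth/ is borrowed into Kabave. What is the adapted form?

ðəzuləbudəðʊtəhə

The consonants /ð/, /l/, /d/, /t/, /h/ cannot be parsed into a legal (C)V syllable (no codas are permitted; onsets are limited to one consonant).
Epenthesis after each stranded consonant: /ð/ → /ðə/, /l/ → /lə/, /d/ → /də/, /t/ → /tə/, /h/ → /hə/.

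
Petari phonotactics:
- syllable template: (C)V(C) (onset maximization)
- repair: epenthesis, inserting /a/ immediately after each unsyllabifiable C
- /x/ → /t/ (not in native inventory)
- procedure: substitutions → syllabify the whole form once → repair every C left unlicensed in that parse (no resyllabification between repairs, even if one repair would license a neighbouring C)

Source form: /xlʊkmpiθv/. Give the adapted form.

talʊkmapiθva

Substitution: /x/ → /t/, giving /tlʊkmpiθv/.
Syllabifying with onset maximization leaves /t/, /m/, /v/ stranded (at most one coda consonant is licensed; onsets are limited to one consonant).
Each unlicensed consonant becomes the onset of a new syllable: /t/ → /ta/, /m/ → /ma/, /v/ → /va/.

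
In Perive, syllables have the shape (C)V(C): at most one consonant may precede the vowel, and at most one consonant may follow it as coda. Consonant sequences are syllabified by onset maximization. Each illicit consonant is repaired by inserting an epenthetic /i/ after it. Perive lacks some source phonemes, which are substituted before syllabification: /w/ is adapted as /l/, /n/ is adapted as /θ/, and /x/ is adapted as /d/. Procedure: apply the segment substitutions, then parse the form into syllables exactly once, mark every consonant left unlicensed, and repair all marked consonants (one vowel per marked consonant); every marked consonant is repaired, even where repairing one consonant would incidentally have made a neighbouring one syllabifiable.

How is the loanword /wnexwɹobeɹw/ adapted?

Substitution: /w/ → /l/, /n/ → /θ/, /x/ → /d/, giving /lθedlɹobeɹl/.
The consonants /l/, /l/, /l/ cannot be parsed into a legal (C)V(C) syllable (at most one coda consonant is licensed; onsets are limited to one consonant).
Each unlicensed consonant becomes the onset of a new syllable: /l/ → /li/, /l/ → /li/, /l/ → /li/.

liθedliɹobeɹli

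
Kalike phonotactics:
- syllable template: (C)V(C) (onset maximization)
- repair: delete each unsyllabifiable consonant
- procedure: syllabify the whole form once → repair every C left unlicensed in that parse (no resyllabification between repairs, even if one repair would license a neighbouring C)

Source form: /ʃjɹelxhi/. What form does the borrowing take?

ɹelhi

Under (C)V(C), the unsyllabifiable consonants are /ʃ/, /j/, /x/ (at most one coda consonant is licensed; onsets are limited to one consonant).
Each unlicensed consonant is deleted: /ʃ/, /j/, /x/.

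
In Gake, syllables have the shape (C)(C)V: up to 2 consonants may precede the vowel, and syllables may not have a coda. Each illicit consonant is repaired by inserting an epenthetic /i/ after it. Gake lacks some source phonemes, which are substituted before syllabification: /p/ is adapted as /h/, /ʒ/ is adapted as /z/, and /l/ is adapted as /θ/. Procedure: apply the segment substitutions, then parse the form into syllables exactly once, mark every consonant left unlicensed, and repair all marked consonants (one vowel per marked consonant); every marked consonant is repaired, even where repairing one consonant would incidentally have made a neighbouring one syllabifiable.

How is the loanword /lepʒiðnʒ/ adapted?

Substitution: /l/ → /θ/, /p/ → /h/, /ʒ/ → /z/, giving /θehziðnz/.
Under (C)(C)V, the unsyllabifiable consonants are /ð/, /n/, /z/ (no codas are permitted; onsets may contain at most 2 consonants).
Inserting the epenthetic vowel yields /ð/ → /ði/, /n/ → /ni/, /z/ → /zi/.

θehziðinizi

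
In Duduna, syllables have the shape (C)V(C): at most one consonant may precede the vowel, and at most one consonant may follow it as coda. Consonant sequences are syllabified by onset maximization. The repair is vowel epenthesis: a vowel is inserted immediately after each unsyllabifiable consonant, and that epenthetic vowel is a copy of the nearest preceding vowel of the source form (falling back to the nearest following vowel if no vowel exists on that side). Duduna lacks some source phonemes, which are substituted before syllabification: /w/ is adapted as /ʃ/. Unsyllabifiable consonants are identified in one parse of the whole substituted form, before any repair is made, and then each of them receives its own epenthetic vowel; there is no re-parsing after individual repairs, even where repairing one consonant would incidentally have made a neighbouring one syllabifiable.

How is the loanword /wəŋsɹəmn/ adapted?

ʃəŋsəɹəmnə

Substitution: /w/ → /ʃ/, giving /ʃəŋsɹəmn/.
Syllabifying with onset maximization leaves /s/, /n/ stranded (at most one coda consonant is licensed; onsets are limited to one consonant).
Epenthesis after each stranded consonant: /s/ → /sə/, /n/ → /nə/.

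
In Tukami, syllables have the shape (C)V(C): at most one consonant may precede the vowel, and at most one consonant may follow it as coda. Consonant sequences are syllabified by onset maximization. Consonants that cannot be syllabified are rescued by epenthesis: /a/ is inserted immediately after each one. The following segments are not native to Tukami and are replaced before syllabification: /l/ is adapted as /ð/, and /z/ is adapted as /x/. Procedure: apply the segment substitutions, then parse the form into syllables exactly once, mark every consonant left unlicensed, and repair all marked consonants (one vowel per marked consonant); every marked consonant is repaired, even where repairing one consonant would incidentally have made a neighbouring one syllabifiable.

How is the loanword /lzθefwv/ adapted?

ðaxaθefwava

Substitution: /l/ → /ð/, /z/ → /x/, giving /ðxθefwv/.
Under (C)V(C), the unsyllabifiable consonants are /ð/, /x/, /w/, /v/ (at most one coda consonant is licensed; onsets are limited to one consonant).
Inserting the epenthetic vowel yields /ð/ → /ða/, /x/ → /xa/, /w/ → /wa/, /v/ → /va/.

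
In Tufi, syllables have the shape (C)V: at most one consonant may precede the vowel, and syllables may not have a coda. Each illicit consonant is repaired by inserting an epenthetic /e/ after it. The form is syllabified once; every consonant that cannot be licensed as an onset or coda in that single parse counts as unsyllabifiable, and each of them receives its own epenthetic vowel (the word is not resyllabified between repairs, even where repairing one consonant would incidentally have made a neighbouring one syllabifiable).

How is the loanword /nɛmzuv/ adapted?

The consonants /m/, /v/ cannot be parsed into a legal (C)V syllable (no codas are permitted; onsets are limited to one consonant).
Each unlicensed consonant becomes the onset of a new syllable: /m/ → /me/, /v/ → /ve/.

nɛmezuve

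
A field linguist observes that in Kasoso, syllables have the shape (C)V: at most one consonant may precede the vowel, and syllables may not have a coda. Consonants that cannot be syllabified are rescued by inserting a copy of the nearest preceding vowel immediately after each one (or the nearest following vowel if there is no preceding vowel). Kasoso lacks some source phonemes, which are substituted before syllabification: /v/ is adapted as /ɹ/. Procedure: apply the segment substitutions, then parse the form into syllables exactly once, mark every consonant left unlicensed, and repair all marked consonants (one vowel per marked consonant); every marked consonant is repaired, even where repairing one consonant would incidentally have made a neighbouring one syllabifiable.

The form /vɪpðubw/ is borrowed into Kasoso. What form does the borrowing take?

Substitution: /v/ → /ɹ/, giving /ɹɪpðubw/.
Under (C)V, the unsyllabifiable consonants are /p/, /b/, /w/ (no codas are permitted; onsets are limited to one consonant).
Epenthesis after each stranded consonant: /p/ → /pɪ/, /b/ → /bu/, /w/ → /wu/.

ɹɪpɪðubuwu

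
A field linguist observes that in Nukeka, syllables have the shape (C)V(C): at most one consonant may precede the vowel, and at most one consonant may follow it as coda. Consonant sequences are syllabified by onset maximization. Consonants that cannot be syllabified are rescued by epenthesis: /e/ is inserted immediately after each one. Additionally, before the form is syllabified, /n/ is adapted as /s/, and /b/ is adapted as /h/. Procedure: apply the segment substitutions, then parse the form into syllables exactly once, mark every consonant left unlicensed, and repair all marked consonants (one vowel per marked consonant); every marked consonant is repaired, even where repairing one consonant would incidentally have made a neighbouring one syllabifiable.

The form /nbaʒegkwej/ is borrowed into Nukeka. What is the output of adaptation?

sehaʒegkewej

Substitution: /n/ → /s/, /b/ → /h/, giving /shaʒegkwej/.
Syllabifying with onset maximization leaves /s/, /k/ stranded (at most one coda consonant is licensed; onsets are limited to one consonant).
Inserting the epenthetic vowel yields /s/ → /se/, /k/ → /ke/.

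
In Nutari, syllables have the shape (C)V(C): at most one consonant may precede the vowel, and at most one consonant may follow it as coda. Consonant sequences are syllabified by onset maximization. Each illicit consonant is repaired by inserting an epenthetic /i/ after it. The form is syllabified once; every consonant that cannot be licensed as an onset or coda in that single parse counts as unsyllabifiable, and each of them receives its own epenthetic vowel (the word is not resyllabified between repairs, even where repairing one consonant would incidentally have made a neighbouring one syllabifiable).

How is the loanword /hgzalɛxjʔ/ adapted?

Under (C)V(C), the unsyllabifiable consonants are /h/, /g/, /j/, /ʔ/ (at most one coda consonant is licensed; onsets are limited to one consonant).
Each unlicensed consonant becomes the onset of a new syllable: /h/ → /hi/, /g/ → /gi/, /j/ → /ji/, /ʔ/ → /ʔi/.

higizalɛxjiʔi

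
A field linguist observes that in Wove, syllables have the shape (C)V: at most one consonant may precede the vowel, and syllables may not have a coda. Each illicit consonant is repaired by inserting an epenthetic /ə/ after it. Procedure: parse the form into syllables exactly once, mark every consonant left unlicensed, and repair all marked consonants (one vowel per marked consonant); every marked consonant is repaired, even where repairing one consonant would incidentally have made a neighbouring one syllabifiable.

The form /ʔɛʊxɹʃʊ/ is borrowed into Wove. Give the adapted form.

The consonants /x/, /ɹ/ cannot be parsed into a legal (C)V syllable (no codas are permitted; onsets are limited to one consonant).
Each unlicensed consonant becomes the onset of a new syllable: /x/ → /xə/, /ɹ/ → /ɹə/.

ʔɛʊxəɹəʃʊ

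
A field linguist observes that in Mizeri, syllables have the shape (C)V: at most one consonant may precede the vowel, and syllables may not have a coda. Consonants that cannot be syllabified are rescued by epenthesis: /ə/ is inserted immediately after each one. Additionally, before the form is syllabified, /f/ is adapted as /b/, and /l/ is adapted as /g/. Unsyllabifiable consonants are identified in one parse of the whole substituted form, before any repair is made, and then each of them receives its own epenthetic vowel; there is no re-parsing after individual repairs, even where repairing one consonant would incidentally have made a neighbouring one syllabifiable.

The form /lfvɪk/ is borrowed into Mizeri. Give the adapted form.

gəbəvɪkə

Substitution: /l/ → /g/, /f/ → /b/, giving /gbvɪk/.
The consonants /g/, /b/, /k/ cannot be parsed into a legal (C)V syllable (no codas are permitted; onsets are limited to one consonant).
Inserting the epenthetic vowel yields /g/ → /gə/, /b/ → /bə/, /k/ → /kə/.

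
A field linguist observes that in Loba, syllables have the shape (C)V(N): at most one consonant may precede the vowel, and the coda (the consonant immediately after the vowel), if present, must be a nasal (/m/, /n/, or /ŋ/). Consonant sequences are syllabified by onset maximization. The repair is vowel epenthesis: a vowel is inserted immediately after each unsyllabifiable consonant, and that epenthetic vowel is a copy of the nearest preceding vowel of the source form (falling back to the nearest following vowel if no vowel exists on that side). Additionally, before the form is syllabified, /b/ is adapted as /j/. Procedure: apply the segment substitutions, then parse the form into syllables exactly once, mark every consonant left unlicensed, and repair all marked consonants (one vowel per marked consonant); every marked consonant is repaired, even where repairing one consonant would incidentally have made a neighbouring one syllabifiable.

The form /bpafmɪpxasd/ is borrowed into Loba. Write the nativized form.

japafamɪpɪxasada

Substitution: /b/ → /j/, giving /jpafmɪpxasd/.
Under (C)V(N), the unsyllabifiable consonants are /j/, /f/, /p/, /s/, /d/ (only a nasal (/m/, /n/, or /ŋ/) is licensed in coda position; onsets are limited to one consonant).
Inserting the epenthetic vowel yields /j/ → /ja/, /f/ → /fa/, /p/ → /pɪ/, /s/ → /sa/, /d/ → /da/.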